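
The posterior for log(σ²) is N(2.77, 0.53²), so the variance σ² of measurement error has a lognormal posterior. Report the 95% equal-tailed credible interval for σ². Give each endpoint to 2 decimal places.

On the log scale the 95% interval is 2.77 ± 1.960 × 0.53 = [1.7312, 3.8088].
Exponentiate: [e^1.7312, e^3.8088] = [5.65, 45.10].

[5.65, 45.10]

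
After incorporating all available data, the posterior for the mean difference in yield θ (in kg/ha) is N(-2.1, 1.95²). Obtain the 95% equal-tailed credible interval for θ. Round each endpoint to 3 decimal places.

The posterior is symmetric, so the 95% equal-tailed interval is θ = -2.1 ± z·1.95 with z = 1.960.
Half-width: 1.960 × 1.95 = 3.822.
-2.1 − 3.822 = -5.922; -2.1 + 3.822 = 1.722.

[-5.922, 1.722]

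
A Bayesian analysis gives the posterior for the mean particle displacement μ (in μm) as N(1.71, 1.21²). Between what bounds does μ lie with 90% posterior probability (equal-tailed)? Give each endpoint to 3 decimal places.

The posterior is symmetric, so the 90% equal-tailed interval is μ = 1.71 ± z·1.21 with z = 1.645.
Half-width: 1.645 × 1.21 = 1.990.
1.71 − 1.990 = -0.280; 1.71 + 1.990 = 3.700.

[-0.280, 3.700]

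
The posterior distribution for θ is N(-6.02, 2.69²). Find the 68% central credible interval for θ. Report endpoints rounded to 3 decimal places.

The posterior is symmetric, so the 68% equal-tailed interval is θ = -6.02 ± z·2.69 with z = 0.994.
Half-width: 0.994 × 2.69 = 2.675.
-6.02 − 2.675 = -8.695; -6.02 + 2.675 = -3.345.

[-8.695, -3.345]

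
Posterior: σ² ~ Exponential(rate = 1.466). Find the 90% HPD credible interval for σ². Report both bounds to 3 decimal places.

The exponential density is strictly decreasing on [0, ∞), so the HPD interval is anchored at 0: [0, q] with P(σ² ≤ q) = 0.90.
q = −ln(1 − 0.90) / 1.466 = 2.3026 / 1.466 = 1.571.

[0.000, 1.571]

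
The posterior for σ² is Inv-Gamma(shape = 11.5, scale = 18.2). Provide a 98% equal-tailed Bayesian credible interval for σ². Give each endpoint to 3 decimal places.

Inverse-Gamma(11.5, 18.2) quantiles: F⁻¹(0.01) and F⁻¹(0.99).
Equivalently, 1/σ² ~ Gamma(11.5, rate = 18.2); invert its 0.99 and 0.01 quantiles.
Posterior mean ≈ 1.733, SD ≈ 0.562; a Normal approximation gives roughly [0.425, 3.042].
Exact: lower = 0.874; upper = 3.570.

[0.874, 3.570]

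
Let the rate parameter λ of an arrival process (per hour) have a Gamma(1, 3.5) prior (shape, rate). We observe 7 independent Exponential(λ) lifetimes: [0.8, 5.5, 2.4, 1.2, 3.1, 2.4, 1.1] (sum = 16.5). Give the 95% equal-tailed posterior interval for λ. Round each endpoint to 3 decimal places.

Posterior: Gamma(1+7, 3.5+16.5) = Gamma(8, 20.0) (shape, rate).
Equal-tailed 95% interval: Gamma(8, 20.0) quantiles at 0.025 and 0.975.
Posterior mean ≈ 0.400, SD ≈ 0.141; a Normal approximation gives roughly [0.123, 0.677].
Exact: lower = 0.173; upper = 0.721.

[0.173, 0.721]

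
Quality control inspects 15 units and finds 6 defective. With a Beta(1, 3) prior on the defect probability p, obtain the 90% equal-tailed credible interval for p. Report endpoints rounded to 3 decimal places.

[0.199, 0.554]

Posterior: Beta(1+6, 3+9) = Beta(7, 12).
Equal-tailed 90% interval: the 0.05 and 0.95 quantiles of Beta(7, 12).
Posterior mean ≈ 0.368, SD ≈ 0.108; a Normal approximation gives roughly [0.191, 0.546].
Exact: F⁻¹(0.05) = 0.199; F⁻¹(0.95) = 0.554.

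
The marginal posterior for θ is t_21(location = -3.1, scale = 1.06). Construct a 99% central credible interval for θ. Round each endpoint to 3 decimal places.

[-6.101, -0.099]

The t_21 distribution is symmetric; the 99% interval is -3.1 ± t·1.06 with t_{0.995,21} = 2.831.
Half-width: 2.831 × 1.06 = 3.001.
-3.1 − 3.001 = -6.101; -3.1 + 3.001 = -0.099.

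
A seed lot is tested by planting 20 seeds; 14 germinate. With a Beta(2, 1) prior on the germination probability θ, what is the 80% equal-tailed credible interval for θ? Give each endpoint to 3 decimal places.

Posterior: Beta(2+14, 1+6) = Beta(16, 7).
Equal-tailed 80% interval: the 0.1 and 0.9 quantiles of Beta(16, 7).
Posterior mean ≈ 0.696, SD ≈ 0.094; a Normal approximation gives roughly [0.575, 0.816].
Exact: F⁻¹(0.1) = 0.570; F⁻¹(0.9) = 0.813.

[0.570, 0.813]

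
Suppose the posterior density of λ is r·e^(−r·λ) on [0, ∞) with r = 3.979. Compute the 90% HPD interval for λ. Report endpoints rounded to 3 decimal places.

The exponential density is strictly decreasing on [0, ∞), so the HPD interval is anchored at 0: [0, q] with P(λ ≤ q) = 0.90.
q = −ln(1 − 0.90) / 3.979 = 2.3026 / 3.979 = 0.579.

[0.000, 0.579]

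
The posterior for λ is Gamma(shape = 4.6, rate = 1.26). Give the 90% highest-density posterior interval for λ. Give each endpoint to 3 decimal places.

The posterior is unimodal and skewed, so the HPD interval has equal density at both endpoints and is the shortest 90% interval.
Solving f(1.010) = f(6.188) with F(6.188) − F(1.010) = 0.90 gives [1.010, 6.188].
For comparison, the equal-tailed interval is [1.368, 6.825]; the HPD is narrower and shifted toward the mode.

[1.010, 6.188]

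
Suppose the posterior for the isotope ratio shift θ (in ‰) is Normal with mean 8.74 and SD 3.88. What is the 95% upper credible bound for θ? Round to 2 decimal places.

Need U with P(θ ≤ U) = 0.95: U = 8.74 + z_{0.05}·3.88.
z = 1.645; U = 8.74 + 1.645 × 3.88 = 15.12.

15.12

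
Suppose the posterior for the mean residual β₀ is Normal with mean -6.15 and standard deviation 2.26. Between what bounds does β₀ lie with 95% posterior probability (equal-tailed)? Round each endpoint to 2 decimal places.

[-10.58, -1.72]

The posterior is symmetric, so the 95% equal-tailed interval is β₀ = -6.15 ± z·2.26 with z = 1.960.
Half-width: 1.960 × 2.26 = 4.43.
-6.15 − 4.43 = -10.58; -6.15 + 4.43 = -1.72.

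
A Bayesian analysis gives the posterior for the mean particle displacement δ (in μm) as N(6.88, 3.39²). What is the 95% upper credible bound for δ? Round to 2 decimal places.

12.46

Need U with P(δ ≤ U) = 0.95: U = 6.88 + z_{0.05}·3.39.
z = 1.645; U = 6.88 + 1.645 × 3.39 = 12.46.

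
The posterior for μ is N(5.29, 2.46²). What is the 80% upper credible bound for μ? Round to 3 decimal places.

7.360

Need U with P(μ ≤ U) = 0.80: U = 5.29 + z_{0.2}·2.46.
z = 0.842; U = 5.29 + 0.842 × 2.46 = 7.360.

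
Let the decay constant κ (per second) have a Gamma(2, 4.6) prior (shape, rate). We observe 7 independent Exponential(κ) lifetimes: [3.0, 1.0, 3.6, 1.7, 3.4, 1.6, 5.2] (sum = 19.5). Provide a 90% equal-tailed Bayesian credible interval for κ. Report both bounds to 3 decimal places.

[0.195, 0.599]

Posterior: Gamma(2+7, 4.6+19.5) = Gamma(9, 24.1) (shape, rate).
Equal-tailed 90% interval: Gamma(9, 24.1) quantiles at 0.05 and 0.95.
Posterior mean ≈ 0.373, SD ≈ 0.124; a Normal approximation gives roughly [0.169, 0.578].
Exact: lower = 0.195; upper = 0.599.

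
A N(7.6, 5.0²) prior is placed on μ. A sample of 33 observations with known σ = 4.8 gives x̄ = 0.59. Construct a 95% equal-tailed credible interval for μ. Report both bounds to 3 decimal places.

Posterior precision = 1/5.0² + 33/4.8² = 0.0400 + 1.4323 = 1.4723, so posterior SD = 0.8241.
Posterior mean = (7.6/5.0² + 33·0.59/4.8²) / 1.4723 = 0.7805.
Interval: 0.7805 ± 1.960 × 0.8241 → [-0.835, 2.396].

[-0.835, 2.396]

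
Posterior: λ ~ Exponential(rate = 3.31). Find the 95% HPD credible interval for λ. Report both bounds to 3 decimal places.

The exponential density is strictly decreasing on [0, ∞), so the HPD interval is anchored at 0: [0, q] with P(λ ≤ q) = 0.95.
q = −ln(1 − 0.95) / 3.31 = 2.9957 / 3.31 = 0.905.

[0.000, 0.905]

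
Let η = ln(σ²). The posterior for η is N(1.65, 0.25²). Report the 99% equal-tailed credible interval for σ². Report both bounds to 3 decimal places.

[2.735, 9.914]

On the log scale the 99% interval is 1.65 ± 2.576 × 0.25 = [1.0060, 2.2940].
Exponentiate: [e^1.0060, e^2.2940] = [2.735, 9.914].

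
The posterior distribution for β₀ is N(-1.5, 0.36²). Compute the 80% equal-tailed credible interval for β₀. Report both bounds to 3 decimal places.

The posterior is symmetric, so the 80% equal-tailed interval is β₀ = -1.5 ± z·0.36 with z = 1.282.
Half-width: 1.282 × 0.36 = 0.461.
-1.5 − 0.461 = -1.961; -1.5 + 0.461 = -1.039.

[-1.961, -1.039]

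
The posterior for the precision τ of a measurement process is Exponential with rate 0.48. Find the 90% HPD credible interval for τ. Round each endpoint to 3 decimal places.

The exponential density is strictly decreasing on [0, ∞), so the HPD interval is anchored at 0: [0, q] with P(τ ≤ q) = 0.90.
q = −ln(1 − 0.90) / 0.48 = 2.3026 / 0.48 = 4.797.

[0.000, 4.797]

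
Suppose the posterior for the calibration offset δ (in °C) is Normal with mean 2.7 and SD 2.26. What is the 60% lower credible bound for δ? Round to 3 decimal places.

Need L with P(δ ≥ L) = 0.60: L = 2.7 − z_{0.4}·2.26.
z = 0.253; L = 2.7 − 0.253 × 2.26 = 2.127.

2.127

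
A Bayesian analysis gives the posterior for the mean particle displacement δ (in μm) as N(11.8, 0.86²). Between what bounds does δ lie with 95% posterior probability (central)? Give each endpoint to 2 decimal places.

[10.11, 13.49]

The posterior is symmetric, so the 95% equal-tailed interval is δ = 11.8 ± z·0.86 with z = 1.960.
Half-width: 1.960 × 0.86 = 1.69.
11.8 − 1.69 = 10.11; 11.8 + 1.69 = 13.49.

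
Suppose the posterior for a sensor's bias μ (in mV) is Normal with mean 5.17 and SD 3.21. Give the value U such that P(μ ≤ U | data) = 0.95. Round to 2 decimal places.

Need U with P(μ ≤ U) = 0.95: U = 5.17 + z_{0.05}·3.21.
z = 1.645; U = 5.17 + 1.645 × 3.21 = 10.45.

10.45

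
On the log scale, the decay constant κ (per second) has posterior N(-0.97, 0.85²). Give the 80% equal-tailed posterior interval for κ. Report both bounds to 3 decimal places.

[0.128, 1.127]

On the log scale the 80% interval is -0.97 ± 1.282 × 0.85 = [-2.0593, 0.1193].
Exponentiate: [e^-2.0593, e^0.1193] = [0.128, 1.127].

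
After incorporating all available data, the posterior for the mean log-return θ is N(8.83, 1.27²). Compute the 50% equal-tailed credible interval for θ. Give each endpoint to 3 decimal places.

The posterior is symmetric, so the 50% equal-tailed interval is θ = 8.83 ± z·1.27 with z = 0.674.
Half-width: 0.674 × 1.27 = 0.857.
8.83 − 0.857 = 7.973; 8.83 + 0.857 = 9.687.

[7.973, 9.687]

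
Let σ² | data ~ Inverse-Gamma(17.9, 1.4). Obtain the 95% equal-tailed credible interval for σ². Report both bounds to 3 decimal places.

[0.052, 0.132]

Inverse-Gamma(17.9, 1.4) quantiles: F⁻¹(0.025) and F⁻¹(0.975).
Equivalently, 1/σ² ~ Gamma(17.9, rate = 1.4); invert its 0.975 and 0.025 quantiles.
Posterior mean ≈ 0.083, SD ≈ 0.021; a Normal approximation gives roughly [0.042, 0.124].
Exact: lower = 0.052; upper = 0.132.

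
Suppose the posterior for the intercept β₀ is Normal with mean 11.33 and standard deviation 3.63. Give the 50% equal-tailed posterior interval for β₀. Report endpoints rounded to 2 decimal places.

[8.88, 13.78]

The posterior is symmetric, so the 50% equal-tailed interval is β₀ = 11.33 ± z·3.63 with z = 0.674.
Half-width: 0.674 × 3.63 = 2.45.
11.33 − 2.45 = 8.88; 11.33 + 2.45 = 13.78.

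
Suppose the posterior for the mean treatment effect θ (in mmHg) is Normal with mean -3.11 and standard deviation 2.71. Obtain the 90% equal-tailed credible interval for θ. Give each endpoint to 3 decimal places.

The posterior is symmetric, so the 90% equal-tailed interval is θ = -3.11 ± z·2.71 with z = 1.645.
Half-width: 1.645 × 2.71 = 4.458.
-3.11 − 4.458 = -7.568; -3.11 + 4.458 = 1.348.

[-7.568, 1.348]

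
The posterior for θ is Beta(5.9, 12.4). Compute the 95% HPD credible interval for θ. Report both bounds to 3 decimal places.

[0.124, 0.531]

The posterior is unimodal and skewed, so the HPD interval has equal density at both endpoints and is the shortest 95% interval.
Solving f(0.124) = f(0.531) with F(0.531) − F(0.124) = 0.95 gives [0.124, 0.531].
For comparison, the equal-tailed interval is [0.135, 0.546]; the HPD is narrower and shifted toward the mode.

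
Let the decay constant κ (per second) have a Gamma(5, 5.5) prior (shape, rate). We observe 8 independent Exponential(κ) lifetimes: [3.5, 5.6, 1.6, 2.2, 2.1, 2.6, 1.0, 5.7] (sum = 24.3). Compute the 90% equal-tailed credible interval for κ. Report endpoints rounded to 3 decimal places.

Posterior: Gamma(5+8, 5.5+24.3) = Gamma(13, 29.8) (shape, rate).
Equal-tailed 90% interval: Gamma(13, 29.8) quantiles at 0.05 and 0.95.
Posterior mean ≈ 0.436, SD ≈ 0.121; a Normal approximation gives roughly [0.237, 0.635].
Exact: lower = 0.258; upper = 0.652.

[0.258, 0.652]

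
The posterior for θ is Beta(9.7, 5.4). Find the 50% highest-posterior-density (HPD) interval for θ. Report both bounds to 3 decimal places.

[0.578, 0.744]

The posterior is unimodal and skewed, so the HPD interval has equal density at both endpoints and is the shortest 50% interval.
Solving f(0.578) = f(0.744) with F(0.744) − F(0.578) = 0.50 gives [0.578, 0.744].
For comparison, the equal-tailed interval is [0.562, 0.729]; the HPD is narrower and shifted toward the mode.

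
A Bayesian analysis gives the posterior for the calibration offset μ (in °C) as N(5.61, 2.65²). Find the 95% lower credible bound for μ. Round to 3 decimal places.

Need L with P(μ ≥ L) = 0.95: L = 5.61 − z_{0.05}·2.65.
z = 1.645; L = 5.61 − 1.645 × 2.65 = 1.251.

1.251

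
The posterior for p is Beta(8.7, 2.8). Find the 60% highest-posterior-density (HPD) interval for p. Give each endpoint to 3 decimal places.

[0.697, 0.897]

The posterior is unimodal and skewed, so the HPD interval has equal density at both endpoints and is the shortest 60% interval.
Solving f(0.697) = f(0.897) with F(0.897) − F(0.697) = 0.60 gives [0.697, 0.897].
For comparison, the equal-tailed interval is [0.656, 0.865]; the HPD is narrower and shifted toward the mode.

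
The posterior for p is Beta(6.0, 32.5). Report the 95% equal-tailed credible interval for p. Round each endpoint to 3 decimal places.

[0.061, 0.284]

Posterior: Beta(6.0, 32.5).
Equal-tailed 95% interval: the 0.025 and 0.975 quantiles of Beta(6.0, 32.5).
Posterior mean ≈ 0.156, SD ≈ 0.058; a Normal approximation gives roughly [0.043, 0.269].
Exact: F⁻¹(0.025) = 0.061; F⁻¹(0.975) = 0.284.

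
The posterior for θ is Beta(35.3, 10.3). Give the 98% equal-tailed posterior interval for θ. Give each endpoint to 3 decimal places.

[0.616, 0.897]

Posterior: Beta(35.3, 10.3).
Equal-tailed 98% interval: the 0.01 and 0.99 quantiles of Beta(35.3, 10.3).
Posterior mean ≈ 0.774, SD ≈ 0.061; a Normal approximation gives roughly [0.632, 0.917].
Exact: F⁻¹(0.01) = 0.616; F⁻¹(0.99) = 0.897.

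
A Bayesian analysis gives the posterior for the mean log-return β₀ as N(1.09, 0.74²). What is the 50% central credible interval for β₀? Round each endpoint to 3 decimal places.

[0.591, 1.589]

The posterior is symmetric, so the 50% equal-tailed interval is β₀ = 1.09 ± z·0.74 with z = 0.674.
Half-width: 0.674 × 0.74 = 0.499.
1.09 − 0.499 = 0.591; 1.09 + 0.499 = 1.589.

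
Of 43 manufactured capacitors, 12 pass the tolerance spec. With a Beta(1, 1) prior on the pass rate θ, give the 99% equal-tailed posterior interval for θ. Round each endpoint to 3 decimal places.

[0.137, 0.475]

Posterior: Beta(1+12, 1+31) = Beta(13, 32).
Equal-tailed 99% interval: the 0.005 and 0.995 quantiles of Beta(13, 32).
Posterior mean ≈ 0.289, SD ≈ 0.067; a Normal approximation gives roughly [0.117, 0.461].
Exact: F⁻¹(0.005) = 0.137; F⁻¹(0.995) = 0.475.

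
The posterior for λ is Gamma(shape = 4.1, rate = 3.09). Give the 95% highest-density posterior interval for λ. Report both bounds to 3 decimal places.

The posterior is unimodal and skewed, so the HPD interval has equal density at both endpoints and is the shortest 95% interval.
Solving f(0.246) = f(2.621) with F(2.621) − F(0.246) = 0.95 gives [0.246, 2.621].
For comparison, the equal-tailed interval is [0.369, 2.886]; the HPD is narrower and shifted toward the mode.

[0.246, 2.621]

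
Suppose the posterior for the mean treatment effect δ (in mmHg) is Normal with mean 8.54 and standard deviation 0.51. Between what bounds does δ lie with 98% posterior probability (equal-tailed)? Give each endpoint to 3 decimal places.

The posterior is symmetric, so the 98% equal-tailed interval is δ = 8.54 ± z·0.51 with z = 2.326.
Half-width: 2.326 × 0.51 = 1.186.
8.54 − 1.186 = 7.354; 8.54 + 1.186 = 9.726.

[7.354, 9.726]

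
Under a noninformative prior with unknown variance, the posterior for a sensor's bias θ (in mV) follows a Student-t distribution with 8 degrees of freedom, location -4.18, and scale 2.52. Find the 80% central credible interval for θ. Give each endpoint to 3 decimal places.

[-7.700, -0.660]

The t_8 distribution is symmetric; the 80% interval is -4.18 ± t·2.52 with t_{0.9,8} = 1.397.
Half-width: 1.397 × 2.52 = 3.520.
-4.18 − 3.520 = -7.700; -4.18 + 3.520 = -0.660.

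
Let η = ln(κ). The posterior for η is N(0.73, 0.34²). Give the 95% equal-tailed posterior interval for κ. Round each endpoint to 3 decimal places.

On the log scale the 95% interval is 0.73 ± 1.960 × 0.34 = [0.0636, 1.3964].
Exponentiate: [e^0.0636, e^1.3964] = [1.066, 4.041].

[1.066, 4.041]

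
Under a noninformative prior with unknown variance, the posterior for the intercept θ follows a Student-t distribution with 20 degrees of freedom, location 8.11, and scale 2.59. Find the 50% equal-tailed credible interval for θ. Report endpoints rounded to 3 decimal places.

[6.331, 9.889]

The t_20 distribution is symmetric; the 50% interval is 8.11 ± t·2.59 with t_{0.75,20} = 0.687.
Half-width: 0.687 × 2.59 = 1.779.
8.11 − 1.779 = 6.331; 8.11 + 1.779 = 9.889.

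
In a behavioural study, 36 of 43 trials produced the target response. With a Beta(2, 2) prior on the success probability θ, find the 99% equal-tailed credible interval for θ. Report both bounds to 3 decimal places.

[0.641, 0.928]

Posterior: Beta(2+36, 2+7) = Beta(38, 9).
Equal-tailed 99% interval: the 0.005 and 0.995 quantiles of Beta(38, 9).
Posterior mean ≈ 0.809, SD ≈ 0.057; a Normal approximation gives roughly [0.662, 0.955].
Exact: F⁻¹(0.005) = 0.641; F⁻¹(0.995) = 0.928.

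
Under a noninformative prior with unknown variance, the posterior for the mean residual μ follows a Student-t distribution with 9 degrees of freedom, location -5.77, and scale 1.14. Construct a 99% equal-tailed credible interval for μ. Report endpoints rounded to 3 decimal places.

The t_9 distribution is symmetric; the 99% interval is -5.77 ± t·1.14 with t_{0.995,9} = 3.250.
Half-width: 3.250 × 1.14 = 3.705.
-5.77 − 3.705 = -9.475; -5.77 + 3.705 = -2.065.

[-9.475, -2.065]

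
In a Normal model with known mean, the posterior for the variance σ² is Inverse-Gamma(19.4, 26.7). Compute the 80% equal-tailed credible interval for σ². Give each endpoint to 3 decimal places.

[1.059, 1.905]

Inverse-Gamma(19.4, 26.7) quantiles: F⁻¹(0.1) and F⁻¹(0.9).
Equivalently, 1/σ² ~ Gamma(19.4, rate = 26.7); invert its 0.9 and 0.1 quantiles.
Posterior mean ≈ 1.451, SD ≈ 0.348; a Normal approximation gives roughly [1.005, 1.897].
Exact: lower = 1.059; upper = 1.905.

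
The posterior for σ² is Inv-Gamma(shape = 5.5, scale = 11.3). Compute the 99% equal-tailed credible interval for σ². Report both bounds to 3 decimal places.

Inverse-Gamma(5.5, 11.3) quantiles: F⁻¹(0.005) and F⁻¹(0.995).
Equivalently, 1/σ² ~ Gamma(5.5, rate = 11.3); invert its 0.995 and 0.005 quantiles.
Posterior mean ≈ 2.511, SD ≈ 1.342; a Normal approximation gives roughly [-0.946, 5.969].
Exact: lower = 0.845; upper = 8.682.

[0.845, 8.682]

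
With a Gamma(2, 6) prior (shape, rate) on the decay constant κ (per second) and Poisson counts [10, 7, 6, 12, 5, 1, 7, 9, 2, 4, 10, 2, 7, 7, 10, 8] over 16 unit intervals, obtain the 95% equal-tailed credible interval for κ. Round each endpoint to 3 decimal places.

Posterior: Gamma(2+107, 6+16) = Gamma(109, 22) (shape, rate).
Equal-tailed 95% interval: Gamma(109, 22) quantiles at 0.025 and 0.975.
Posterior mean ≈ 4.955, SD ≈ 0.475; a Normal approximation gives roughly [4.024, 5.885].
Exact: lower = 4.068; upper = 5.927.

[4.068, 5.927]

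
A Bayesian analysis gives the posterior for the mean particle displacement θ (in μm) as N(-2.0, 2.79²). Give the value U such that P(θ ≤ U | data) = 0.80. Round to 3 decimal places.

0.348

Need U with P(θ ≤ U) = 0.80: U = -2.0 + z_{0.2}·2.79.
z = 0.842; U = -2.0 + 0.842 × 2.79 = 0.348.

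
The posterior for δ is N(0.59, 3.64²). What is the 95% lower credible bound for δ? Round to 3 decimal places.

Need L with P(δ ≥ L) = 0.95: L = 0.59 − z_{0.05}·3.64.
z = 1.645; L = 0.59 − 1.645 × 3.64 = -5.397.

-5.397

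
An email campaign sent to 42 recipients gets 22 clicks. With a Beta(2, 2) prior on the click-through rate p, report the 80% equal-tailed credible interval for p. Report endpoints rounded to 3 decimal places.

Posterior: Beta(2+22, 2+20) = Beta(24, 22).
Equal-tailed 80% interval: the 0.1 and 0.9 quantiles of Beta(24, 22).
Posterior mean ≈ 0.522, SD ≈ 0.073; a Normal approximation gives roughly [0.428, 0.615].
Exact: F⁻¹(0.1) = 0.427; F⁻¹(0.9) = 0.616.

[0.427, 0.616]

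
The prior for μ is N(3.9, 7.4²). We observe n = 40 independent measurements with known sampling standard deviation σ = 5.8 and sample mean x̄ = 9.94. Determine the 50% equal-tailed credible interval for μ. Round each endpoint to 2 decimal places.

Posterior precision = 1/7.4² + 40/5.8² = 0.0183 + 1.1891 = 1.2073, so posterior SD = 0.9101.
Posterior mean = (3.9/7.4² + 40·9.94/5.8²) / 1.2073 = 9.8486.
Interval: 9.8486 ± 0.674 × 0.9101 → [9.23, 10.46].

[9.23, 10.46]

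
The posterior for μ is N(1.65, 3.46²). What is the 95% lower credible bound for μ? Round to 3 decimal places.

-4.041

Need L with P(μ ≥ L) = 0.95: L = 1.65 − z_{0.05}·3.46.
z = 1.645; L = 1.65 − 1.645 × 3.46 = -4.041.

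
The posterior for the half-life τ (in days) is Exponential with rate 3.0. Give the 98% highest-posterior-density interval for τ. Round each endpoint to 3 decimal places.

The exponential density is strictly decreasing on [0, ∞), so the HPD interval is anchored at 0: [0, q] with P(τ ≤ q) = 0.98.
q = −ln(1 − 0.98) / 3.0 = 3.9120 / 3.0 = 1.304.

[0.000, 1.304]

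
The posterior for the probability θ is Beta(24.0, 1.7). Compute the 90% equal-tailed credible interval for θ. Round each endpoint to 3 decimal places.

Posterior: Beta(24.0, 1.7).
Equal-tailed 90% interval: the 0.05 and 0.95 quantiles of Beta(24.0, 1.7).
Posterior mean ≈ 0.934, SD ≈ 0.048; a Normal approximation gives roughly [0.855, 1.013].
Exact: F⁻¹(0.05) = 0.840; F⁻¹(0.95) = 0.990.

[0.840, 0.990]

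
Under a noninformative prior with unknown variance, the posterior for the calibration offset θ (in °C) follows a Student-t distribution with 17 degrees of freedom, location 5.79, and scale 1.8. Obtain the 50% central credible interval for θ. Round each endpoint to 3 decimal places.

The t_17 distribution is symmetric; the 50% interval is 5.79 ± t·1.8 with t_{0.75,17} = 0.689.
Half-width: 0.689 × 1.8 = 1.241.
5.79 − 1.241 = 4.549; 5.79 + 1.241 = 7.031.

[4.549, 7.031]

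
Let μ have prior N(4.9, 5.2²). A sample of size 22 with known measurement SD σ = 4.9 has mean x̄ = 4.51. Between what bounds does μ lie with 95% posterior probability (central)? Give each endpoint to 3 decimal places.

Posterior precision = 1/5.2² + 22/4.9² = 0.0370 + 0.9163 = 0.9533, so posterior SD = 1.0242.
Posterior mean = (4.9/5.2² + 22·4.51/4.9²) / 0.9533 = 4.5251.
Interval: 4.5251 ± 1.960 × 1.0242 → [2.518, 6.533].

[2.518, 6.533]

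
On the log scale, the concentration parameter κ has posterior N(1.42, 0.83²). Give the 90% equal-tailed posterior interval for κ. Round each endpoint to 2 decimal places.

On the log scale the 90% interval is 1.42 ± 1.645 × 0.83 = [0.0548, 2.7852].
Exponentiate: [e^0.0548, e^2.7852] = [1.06, 16.20].

[1.06, 16.20]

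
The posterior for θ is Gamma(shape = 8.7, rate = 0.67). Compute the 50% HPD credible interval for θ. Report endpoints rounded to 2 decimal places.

The posterior is unimodal and skewed, so the HPD interval has equal density at both endpoints and is the shortest 50% interval.
Solving f(8.90) = f(14.55) with F(14.55) − F(8.90) = 0.50 gives [8.90, 14.55].
For comparison, the equal-tailed interval is [9.81, 15.62]; the HPD is narrower and shifted toward the mode.

[8.90, 14.55]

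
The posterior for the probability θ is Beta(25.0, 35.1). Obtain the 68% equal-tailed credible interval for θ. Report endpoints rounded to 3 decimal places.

[0.353, 0.479]

Posterior: Beta(25.0, 35.1).
Equal-tailed 68% interval: the 0.16 and 0.84 quantiles of Beta(25.0, 35.1).
Posterior mean ≈ 0.416, SD ≈ 0.063; a Normal approximation gives roughly [0.353, 0.479].
Exact: F⁻¹(0.16) = 0.353; F⁻¹(0.84) = 0.479.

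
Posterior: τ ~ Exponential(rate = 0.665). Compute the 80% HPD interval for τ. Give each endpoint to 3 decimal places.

The exponential density is strictly decreasing on [0, ∞), so the HPD interval is anchored at 0: [0, q] with P(τ ≤ q) = 0.80.
q = −ln(1 − 0.80) / 0.665 = 1.6094 / 0.665 = 2.420.

[0.000, 2.420]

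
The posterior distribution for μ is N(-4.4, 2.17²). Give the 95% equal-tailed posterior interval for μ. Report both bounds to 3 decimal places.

The posterior is symmetric, so the 95% equal-tailed interval is μ = -4.4 ± z·2.17 with z = 1.960.
Half-width: 1.960 × 2.17 = 4.253.
-4.4 − 4.253 = -8.653; -4.4 + 4.253 = -0.147.

[-8.653, -0.147]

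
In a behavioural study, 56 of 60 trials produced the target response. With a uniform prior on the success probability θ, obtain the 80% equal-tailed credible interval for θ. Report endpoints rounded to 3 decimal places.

Posterior: Beta(1+56, 1+4) = Beta(57, 5).
Equal-tailed 80% interval: the 0.1 and 0.9 quantiles of Beta(57, 5).
Posterior mean ≈ 0.919, SD ≈ 0.034; a Normal approximation gives roughly [0.875, 0.963].
Exact: F⁻¹(0.1) = 0.873; F⁻¹(0.9) = 0.960.

[0.873, 0.960]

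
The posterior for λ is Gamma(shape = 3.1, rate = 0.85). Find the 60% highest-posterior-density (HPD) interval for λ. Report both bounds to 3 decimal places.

[1.263, 4.277]

The posterior is unimodal and skewed, so the HPD interval has equal density at both endpoints and is the shortest 60% interval.
Solving f(1.263) = f(4.277) with F(4.277) − F(1.263) = 0.60 gives [1.263, 4.277].
For comparison, the equal-tailed interval is [1.893, 5.182]; the HPD is narrower and shifted toward the mode.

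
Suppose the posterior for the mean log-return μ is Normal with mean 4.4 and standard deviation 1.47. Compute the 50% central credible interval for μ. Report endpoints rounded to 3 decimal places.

[3.409, 5.391]

The posterior is symmetric, so the 50% equal-tailed interval is μ = 4.4 ± z·1.47 with z = 0.674.
Half-width: 0.674 × 1.47 = 0.991.
4.4 − 0.991 = 3.409; 4.4 + 0.991 = 5.391.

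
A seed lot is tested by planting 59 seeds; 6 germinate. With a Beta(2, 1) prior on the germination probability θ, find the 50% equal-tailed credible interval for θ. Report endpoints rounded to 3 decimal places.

Posterior: Beta(2+6, 1+53) = Beta(8, 54).
Equal-tailed 50% interval: the 0.25 and 0.75 quantiles of Beta(8, 54).
Posterior mean ≈ 0.129, SD ≈ 0.042; a Normal approximation gives roughly [0.101, 0.158].
Exact: F⁻¹(0.25) = 0.099; F⁻¹(0.75) = 0.155.

[0.099, 0.155]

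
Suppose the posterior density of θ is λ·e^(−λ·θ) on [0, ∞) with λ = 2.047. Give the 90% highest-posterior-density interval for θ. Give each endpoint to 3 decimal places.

[0.000, 1.125]

The exponential density is strictly decreasing on [0, ∞), so the HPD interval is anchored at 0: [0, q] with P(θ ≤ q) = 0.90.
q = −ln(1 − 0.90) / 2.047 = 2.3026 / 2.047 = 1.125.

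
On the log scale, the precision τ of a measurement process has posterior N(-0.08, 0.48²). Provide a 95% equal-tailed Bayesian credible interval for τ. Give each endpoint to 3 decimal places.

[0.360, 2.365]

On the log scale the 95% interval is -0.08 ± 1.960 × 0.48 = [-1.0208, 0.8608].
Exponentiate: [e^-1.0208, e^0.8608] = [0.360, 2.365].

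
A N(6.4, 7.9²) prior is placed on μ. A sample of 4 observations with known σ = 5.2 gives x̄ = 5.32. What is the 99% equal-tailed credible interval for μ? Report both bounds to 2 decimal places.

[-0.94, 11.79]

Posterior precision = 1/7.9² + 4/5.2² = 0.0160 + 0.1479 = 0.1640, so posterior SD = 2.4697.
Posterior mean = (6.4/7.9² + 4·5.32/5.2²) / 0.1640 = 5.4255.
Interval: 5.4255 ± 2.576 × 2.4697 → [-0.94, 11.79].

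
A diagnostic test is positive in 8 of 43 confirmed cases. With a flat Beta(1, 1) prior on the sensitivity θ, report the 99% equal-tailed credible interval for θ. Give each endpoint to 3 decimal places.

[0.076, 0.373]

Posterior: Beta(1+8, 1+35) = Beta(9, 36).
Equal-tailed 99% interval: the 0.005 and 0.995 quantiles of Beta(9, 36).
Posterior mean ≈ 0.200, SD ≈ 0.059; a Normal approximation gives roughly [0.048, 0.352].
Exact: F⁻¹(0.005) = 0.076; F⁻¹(0.995) = 0.373.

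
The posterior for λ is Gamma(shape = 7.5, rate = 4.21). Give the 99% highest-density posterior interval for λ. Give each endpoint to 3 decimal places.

[0.451, 3.702]

The posterior is unimodal and skewed, so the HPD interval has equal density at both endpoints and is the shortest 99% interval.
Solving f(0.451) = f(3.702) with F(3.702) − F(0.451) = 0.99 gives [0.451, 3.702].
For comparison, the equal-tailed interval is [0.546, 3.896]; the HPD is narrower and shifted toward the mode.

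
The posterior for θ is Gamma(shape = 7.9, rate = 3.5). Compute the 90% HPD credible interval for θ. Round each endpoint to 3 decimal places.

The posterior is unimodal and skewed, so the HPD interval has equal density at both endpoints and is the shortest 90% interval.
Solving f(0.971) = f(3.497) with F(3.497) − F(0.971) = 0.90 gives [0.971, 3.497].
For comparison, the equal-tailed interval is [1.117, 3.720]; the HPD is narrower and shifted toward the mode.

[0.971, 3.497]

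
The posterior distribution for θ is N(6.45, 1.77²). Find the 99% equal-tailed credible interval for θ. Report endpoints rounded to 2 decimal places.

The posterior is symmetric, so the 99% equal-tailed interval is θ = 6.45 ± z·1.77 with z = 2.576.
Half-width: 2.576 × 1.77 = 4.56.
6.45 − 4.56 = 1.89; 6.45 + 4.56 = 11.01.

[1.89, 11.01]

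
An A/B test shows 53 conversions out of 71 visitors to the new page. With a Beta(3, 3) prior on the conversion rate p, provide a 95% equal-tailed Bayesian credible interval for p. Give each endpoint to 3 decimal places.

Posterior: Beta(3+53, 3+18) = Beta(56, 21).
Equal-tailed 95% interval: the 0.025 and 0.975 quantiles of Beta(56, 21).
Posterior mean ≈ 0.727, SD ≈ 0.050; a Normal approximation gives roughly [0.628, 0.826].
Exact: F⁻¹(0.025) = 0.623; F⁻¹(0.975) = 0.820.

[0.623, 0.820]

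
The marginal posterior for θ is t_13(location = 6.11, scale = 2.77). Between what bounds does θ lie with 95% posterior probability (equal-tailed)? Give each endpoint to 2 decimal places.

[0.13, 12.09]

The t_13 distribution is symmetric; the 95% interval is 6.11 ± t·2.77 with t_{0.975,13} = 2.160.
Half-width: 2.160 × 2.77 = 5.98.
6.11 − 5.98 = 0.13; 6.11 + 5.98 = 12.09.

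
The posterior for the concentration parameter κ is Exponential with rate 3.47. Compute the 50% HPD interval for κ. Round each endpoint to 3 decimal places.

[0.000, 0.200]

The exponential density is strictly decreasing on [0, ∞), so the HPD interval is anchored at 0: [0, q] with P(κ ≤ q) = 0.50.
q = −ln(1 − 0.50) / 3.47 = 0.6931 / 3.47 = 0.200.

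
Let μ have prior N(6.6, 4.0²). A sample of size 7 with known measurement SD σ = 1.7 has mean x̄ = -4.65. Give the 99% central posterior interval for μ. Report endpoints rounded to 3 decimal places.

[-6.001, -2.733]

Posterior precision = 1/4.0² + 7/1.7² = 0.0625 + 2.4221 = 2.4846, so posterior SD = 0.6344.
Posterior mean = (6.6/4.0² + 7·-4.65/1.7²) / 2.4846 = -4.3670.
Interval: -4.3670 ± 2.576 × 0.6344 → [-6.001, -2.733].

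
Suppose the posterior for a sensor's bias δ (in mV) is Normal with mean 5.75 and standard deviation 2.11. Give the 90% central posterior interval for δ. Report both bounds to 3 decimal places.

The posterior is symmetric, so the 90% equal-tailed interval is δ = 5.75 ± z·2.11 with z = 1.645.
Half-width: 1.645 × 2.11 = 3.471.
5.75 − 3.471 = 2.279; 5.75 + 3.471 = 9.221.

[2.279, 9.221]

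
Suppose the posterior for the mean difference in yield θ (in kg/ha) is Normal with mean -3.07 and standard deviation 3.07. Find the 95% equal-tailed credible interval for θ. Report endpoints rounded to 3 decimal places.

[-9.087, 2.947]

The posterior is symmetric, so the 95% equal-tailed interval is θ = -3.07 ± z·3.07 with z = 1.960.
Half-width: 1.960 × 3.07 = 6.017.
-3.07 − 6.017 = -9.087; -3.07 + 6.017 = 2.947.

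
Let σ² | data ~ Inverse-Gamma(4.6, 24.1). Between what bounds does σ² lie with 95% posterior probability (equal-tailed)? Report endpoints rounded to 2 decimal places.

Inverse-Gamma(4.6, 24.1) quantiles: F⁻¹(0.025) and F⁻¹(0.975).
Equivalently, 1/σ² ~ Gamma(4.6, rate = 24.1); invert its 0.975 and 0.025 quantiles.
Posterior mean ≈ 6.69, SD ≈ 4.15; a Normal approximation gives roughly [-1.44, 14.83].
Exact: lower = 2.50; upper = 17.17.

[2.50, 17.17]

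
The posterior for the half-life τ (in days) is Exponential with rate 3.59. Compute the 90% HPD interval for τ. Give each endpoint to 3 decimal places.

[0.000, 0.641]

The exponential density is strictly decreasing on [0, ∞), so the HPD interval is anchored at 0: [0, q] with P(τ ≤ q) = 0.90.
q = −ln(1 − 0.90) / 3.59 = 2.3026 / 3.59 = 0.641.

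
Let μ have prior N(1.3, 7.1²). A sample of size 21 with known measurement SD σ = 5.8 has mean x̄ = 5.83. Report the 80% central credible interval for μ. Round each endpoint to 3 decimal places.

[4.094, 7.287]

Posterior precision = 1/7.1² + 21/5.8² = 0.0198 + 0.6243 = 0.6441, so posterior SD = 1.2460.
Posterior mean = (1.3/7.1² + 21·5.83/5.8²) / 0.6441 = 5.6905.
Interval: 5.6905 ± 1.282 × 1.2460 → [4.094, 7.287].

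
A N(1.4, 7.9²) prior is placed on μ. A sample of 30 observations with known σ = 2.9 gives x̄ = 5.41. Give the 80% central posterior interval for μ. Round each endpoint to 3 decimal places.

[4.715, 6.069]

Posterior precision = 1/7.9² + 30/2.9² = 0.0160 + 3.5672 = 3.5832, so posterior SD = 0.5283.
Posterior mean = (1.4/7.9² + 30·5.41/2.9²) / 3.5832 = 5.3921.
Interval: 5.3921 ± 1.282 × 0.5283 → [4.715, 6.069].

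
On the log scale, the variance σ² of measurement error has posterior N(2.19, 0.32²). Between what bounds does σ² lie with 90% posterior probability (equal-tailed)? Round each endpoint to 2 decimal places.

[5.28, 15.13]

On the log scale the 90% interval is 2.19 ± 1.645 × 0.32 = [1.6636, 2.7164].
Exponentiate: [e^1.6636, e^2.7164] = [5.28, 15.13].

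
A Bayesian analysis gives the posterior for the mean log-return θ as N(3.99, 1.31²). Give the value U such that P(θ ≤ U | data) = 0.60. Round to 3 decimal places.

Need U with P(θ ≤ U) = 0.60: U = 3.99 + z_{0.4}·1.31.
z = 0.253; U = 3.99 + 0.253 × 1.31 = 4.322.

4.322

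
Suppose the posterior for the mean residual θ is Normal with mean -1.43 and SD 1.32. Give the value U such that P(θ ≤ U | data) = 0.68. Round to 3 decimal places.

-0.813

Need U with P(θ ≤ U) = 0.68: U = -1.43 + z_{0.32}·1.32.
z = 0.468; U = -1.43 + 0.468 × 1.32 = -0.813.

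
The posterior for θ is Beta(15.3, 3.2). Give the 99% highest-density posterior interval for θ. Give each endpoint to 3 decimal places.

The posterior is unimodal and skewed, so the HPD interval has equal density at both endpoints and is the shortest 99% interval.
Solving f(0.581) = f(0.987) with F(0.987) − F(0.581) = 0.99 gives [0.581, 0.987].
For comparison, the equal-tailed interval is [0.555, 0.976]; the HPD is narrower and shifted toward the mode.

[0.581, 0.987]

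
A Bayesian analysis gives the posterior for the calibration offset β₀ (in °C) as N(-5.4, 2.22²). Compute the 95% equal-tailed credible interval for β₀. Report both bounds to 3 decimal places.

[-9.751, -1.049]

The posterior is symmetric, so the 95% equal-tailed interval is β₀ = -5.4 ± z·2.22 with z = 1.960.
Half-width: 1.960 × 2.22 = 4.351.
-5.4 − 4.351 = -9.751; -5.4 + 4.351 = -1.049.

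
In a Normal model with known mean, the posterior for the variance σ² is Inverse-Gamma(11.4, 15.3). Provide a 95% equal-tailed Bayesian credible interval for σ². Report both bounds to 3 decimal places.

Inverse-Gamma(11.4, 15.3) quantiles: F⁻¹(0.025) and F⁻¹(0.975).
Equivalently, 1/σ² ~ Gamma(11.4, rate = 15.3); invert its 0.975 and 0.025 quantiles.
Posterior mean ≈ 1.471, SD ≈ 0.480; a Normal approximation gives roughly [0.531, 2.412].
Exact: lower = 0.809; upper = 2.650.

[0.809, 2.650]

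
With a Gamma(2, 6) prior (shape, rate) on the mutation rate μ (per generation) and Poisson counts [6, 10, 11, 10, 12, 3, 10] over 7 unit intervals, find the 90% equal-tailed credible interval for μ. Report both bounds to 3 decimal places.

Posterior: Gamma(2+62, 6+7) = Gamma(64, 13) (shape, rate).
Equal-tailed 90% interval: Gamma(64, 13) quantiles at 0.05 and 0.95.
Posterior mean ≈ 4.923, SD ≈ 0.615; a Normal approximation gives roughly [3.911, 5.935].
Exact: lower = 3.956; upper = 5.977.

[3.956, 5.977]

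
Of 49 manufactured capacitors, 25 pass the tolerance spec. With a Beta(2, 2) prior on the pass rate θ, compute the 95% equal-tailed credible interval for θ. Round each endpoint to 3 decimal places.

Posterior: Beta(2+25, 2+24) = Beta(27, 26).
Equal-tailed 95% interval: the 0.025 and 0.975 quantiles of Beta(27, 26).
Posterior mean ≈ 0.509, SD ≈ 0.068; a Normal approximation gives roughly [0.376, 0.643].
Exact: F⁻¹(0.025) = 0.376; F⁻¹(0.975) = 0.642.

[0.376, 0.642]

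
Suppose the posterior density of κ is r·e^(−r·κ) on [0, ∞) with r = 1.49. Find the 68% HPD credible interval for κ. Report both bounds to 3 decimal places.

[0.000, 0.765]

The exponential density is strictly decreasing on [0, ∞), so the HPD interval is anchored at 0: [0, q] with P(κ ≤ q) = 0.68.
q = −ln(1 − 0.68) / 1.49 = 1.1394 / 1.49 = 0.765.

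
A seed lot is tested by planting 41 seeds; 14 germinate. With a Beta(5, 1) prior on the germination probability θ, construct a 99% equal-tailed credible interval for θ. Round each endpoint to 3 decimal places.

Posterior: Beta(5+14, 1+27) = Beta(19, 28).
Equal-tailed 99% interval: the 0.005 and 0.995 quantiles of Beta(19, 28).
Posterior mean ≈ 0.404, SD ≈ 0.071; a Normal approximation gives roughly [0.222, 0.587].
Exact: F⁻¹(0.005) = 0.233; F⁻¹(0.995) = 0.591.

[0.233, 0.591]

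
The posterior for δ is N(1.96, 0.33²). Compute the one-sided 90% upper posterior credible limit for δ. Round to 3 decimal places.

Need U with P(δ ≤ U) = 0.90: U = 1.96 + z_{0.1}·0.33.
z = 1.282; U = 1.96 + 1.282 × 0.33 = 2.383.

2.383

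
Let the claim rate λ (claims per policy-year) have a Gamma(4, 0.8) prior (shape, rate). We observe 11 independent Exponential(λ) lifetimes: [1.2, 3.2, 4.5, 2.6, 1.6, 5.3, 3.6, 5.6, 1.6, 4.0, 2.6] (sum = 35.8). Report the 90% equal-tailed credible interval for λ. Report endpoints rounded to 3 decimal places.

[0.253, 0.598]

Posterior: Gamma(4+11, 0.8+35.8) = Gamma(15, 36.6) (shape, rate).
Equal-tailed 90% interval: Gamma(15, 36.6) quantiles at 0.05 and 0.95.
Posterior mean ≈ 0.410, SD ≈ 0.106; a Normal approximation gives roughly [0.236, 0.584].
Exact: lower = 0.253; upper = 0.598.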